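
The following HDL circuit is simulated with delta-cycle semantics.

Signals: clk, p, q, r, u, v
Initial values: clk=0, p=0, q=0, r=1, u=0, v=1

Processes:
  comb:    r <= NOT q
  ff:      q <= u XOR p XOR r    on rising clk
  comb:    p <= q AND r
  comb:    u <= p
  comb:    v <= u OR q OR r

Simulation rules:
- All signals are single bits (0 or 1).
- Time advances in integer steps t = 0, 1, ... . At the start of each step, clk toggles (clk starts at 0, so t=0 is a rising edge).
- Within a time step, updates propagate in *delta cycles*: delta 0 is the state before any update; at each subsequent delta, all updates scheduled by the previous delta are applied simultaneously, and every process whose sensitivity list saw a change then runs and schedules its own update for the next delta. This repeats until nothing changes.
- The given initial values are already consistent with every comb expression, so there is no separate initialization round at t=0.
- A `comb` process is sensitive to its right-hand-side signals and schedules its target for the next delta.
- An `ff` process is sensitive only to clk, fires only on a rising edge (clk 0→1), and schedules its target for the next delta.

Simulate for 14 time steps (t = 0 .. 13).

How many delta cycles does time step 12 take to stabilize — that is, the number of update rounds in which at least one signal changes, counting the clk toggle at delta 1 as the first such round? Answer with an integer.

5

t0.Δ0 p=0 r=1 clk=0 v=1 u=0 q=0
t0.Δ1 p=0 r=1 clk=1 v=1 u=0 q=0
t0.Δ2 p=0 r=1 clk=1 v=1 u=0 q=1
t0.Δ3 p=1 r=0 clk=1 v=1 u=0 q=1
t0.Δ4 p=0 r=0 clk=1 v=1 u=1 q=1
t0.Δ5 p=0 r=0 clk=1 v=1 u=0 q=1
t1.Δ0 p=0 r=0 clk=1 v=1 u=0 q=1
t1.Δ1 p=0 r=0 clk=0 v=1 u=0 q=1
t2.Δ0 p=0 r=0 clk=0 v=1 u=0 q=1
t2.Δ1 p=0 r=0 clk=1 v=1 u=0 q=1
t2.Δ2 p=0 r=0 clk=1 v=1 u=0 q=0
t2.Δ3 p=0 r=1 clk=1 v=0 u=0 q=0
t2.Δ4 p=0 r=1 clk=1 v=1 u=0 q=0
t3.Δ0 p=0 r=1 clk=1 v=1 u=0 q=0
t3.Δ1 p=0 r=1 clk=0 v=1 u=0 q=0
t4.Δ0 p=0 r=1 clk=0 v=1 u=0 q=0
t4.Δ1 p=0 r=1 clk=1 v=1 u=0 q=0
t4.Δ2 p=0 r=1 clk=1 v=1 u=0 q=1
t4.Δ3 p=1 r=0 clk=1 v=1 u=0 q=1
t4.Δ4 p=0 r=0 clk=1 v=1 u=1 q=1
t4.Δ5 p=0 r=0 clk=1 v=1 u=0 q=1
t5.Δ0 p=0 r=0 clk=1 v=1 u=0 q=1
t5.Δ1 p=0 r=0 clk=0 v=1 u=0 q=1
t6.Δ0 p=0 r=0 clk=0 v=1 u=0 q=1
t6.Δ1 p=0 r=0 clk=1 v=1 u=0 q=1
t6.Δ2 p=0 r=0 clk=1 v=1 u=0 q=0
t6.Δ3 p=0 r=1 clk=1 v=0 u=0 q=0
t6.Δ4 p=0 r=1 clk=1 v=1 u=0 q=0
t7.Δ0 p=0 r=1 clk=1 v=1 u=0 q=0
t7.Δ1 p=0 r=1 clk=0 v=1 u=0 q=0
t8.Δ0 p=0 r=1 clk=0 v=1 u=0 q=0
t8.Δ1 p=0 r=1 clk=1 v=1 u=0 q=0
t8.Δ2 p=0 r=1 clk=1 v=1 u=0 q=1
t8.Δ3 p=1 r=0 clk=1 v=1 u=0 q=1
t8.Δ4 p=0 r=0 clk=1 v=1 u=1 q=1
t8.Δ5 p=0 r=0 clk=1 v=1 u=0 q=1
t9.Δ0 p=0 r=0 clk=1 v=1 u=0 q=1
t9.Δ1 p=0 r=0 clk=0 v=1 u=0 q=1
t10.Δ0 p=0 r=0 clk=0 v=1 u=0 q=1
t10.Δ1 p=0 r=0 clk=1 v=1 u=0 q=1
t10.Δ2 p=0 r=0 clk=1 v=1 u=0 q=0
t10.Δ3 p=0 r=1 clk=1 v=0 u=0 q=0
t10.Δ4 p=0 r=1 clk=1 v=1 u=0 q=0
t11.Δ0 p=0 r=1 clk=1 v=1 u=0 q=0
t11.Δ1 p=0 r=1 clk=0 v=1 u=0 q=0
t12.Δ0 p=0 r=1 clk=0 v=1 u=0 q=0
t12.Δ1 p=0 r=1 clk=1 v=1 u=0 q=0
t12.Δ2 p=0 r=1 clk=1 v=1 u=0 q=1
t12.Δ3 p=1 r=0 clk=1 v=1 u=0 q=1
t12.Δ4 p=0 r=0 clk=1 v=1 u=1 q=1
t12.Δ5 p=0 r=0 clk=1 v=1 u=0 q=1
t13.Δ0 p=0 r=0 clk=1 v=1 u=0 q=1
t13.Δ1 p=0 r=0 clk=0 v=1 u=0 q=1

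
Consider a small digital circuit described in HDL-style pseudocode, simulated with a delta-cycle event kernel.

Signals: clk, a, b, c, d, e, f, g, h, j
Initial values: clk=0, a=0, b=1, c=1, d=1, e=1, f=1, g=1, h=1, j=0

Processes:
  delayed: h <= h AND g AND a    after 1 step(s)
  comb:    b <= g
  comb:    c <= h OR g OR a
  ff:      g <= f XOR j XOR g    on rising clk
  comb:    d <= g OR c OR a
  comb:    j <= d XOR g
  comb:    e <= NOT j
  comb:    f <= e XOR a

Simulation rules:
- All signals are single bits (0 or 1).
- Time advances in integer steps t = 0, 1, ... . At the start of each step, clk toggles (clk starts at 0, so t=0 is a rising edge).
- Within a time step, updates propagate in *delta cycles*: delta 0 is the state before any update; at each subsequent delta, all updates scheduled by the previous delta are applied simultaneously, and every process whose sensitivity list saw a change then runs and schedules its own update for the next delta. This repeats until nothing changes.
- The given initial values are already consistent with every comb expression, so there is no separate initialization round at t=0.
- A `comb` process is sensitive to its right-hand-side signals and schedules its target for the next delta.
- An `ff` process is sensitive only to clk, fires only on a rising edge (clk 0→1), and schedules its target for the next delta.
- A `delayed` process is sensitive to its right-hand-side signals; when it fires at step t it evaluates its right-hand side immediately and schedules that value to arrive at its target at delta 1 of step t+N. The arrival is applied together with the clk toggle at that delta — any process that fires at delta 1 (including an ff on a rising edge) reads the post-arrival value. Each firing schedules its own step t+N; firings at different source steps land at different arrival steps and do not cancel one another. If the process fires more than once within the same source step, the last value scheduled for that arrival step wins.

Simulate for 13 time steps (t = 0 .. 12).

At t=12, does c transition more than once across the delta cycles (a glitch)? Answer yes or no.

t0.Δ0 g=1 c=1 j=0 b=1 e=1 h=1 clk=0 f=1 d=1 a=0
t0.Δ1 g=1 c=1 j=0 b=1 e=1 h=1 clk=1 f=1 d=1 a=0
t0.Δ2 g=0 c=1 j=0 b=1 e=1 h=1 clk=1 f=1 d=1 a=0
t0.Δ3 g=0 c=1 j=1 b=0 e=1 h=1 clk=1 f=1 d=1 a=0
t0.Δ4 g=0 c=1 j=1 b=0 e=0 h=1 clk=1 f=1 d=1 a=0
t0.Δ5 g=0 c=1 j=1 b=0 e=0 h=1 clk=1 f=0 d=1 a=0
t1.Δ0 g=0 c=1 j=1 b=0 e=0 h=1 clk=1 f=0 d=1 a=0
t1.Δ1 g=0 c=1 j=1 b=0 e=0 h=0 clk=0 f=0 d=1 a=0
t1.Δ2 g=0 c=0 j=1 b=0 e=0 h=0 clk=0 f=0 d=1 a=0
t1.Δ3 g=0 c=0 j=1 b=0 e=0 h=0 clk=0 f=0 d=0 a=0
t1.Δ4 g=0 c=0 j=0 b=0 e=0 h=0 clk=0 f=0 d=0 a=0
t1.Δ5 g=0 c=0 j=0 b=0 e=1 h=0 clk=0 f=0 d=0 a=0
t1.Δ6 g=0 c=0 j=0 b=0 e=1 h=0 clk=0 f=1 d=0 a=0
t2.Δ0 g=0 c=0 j=0 b=0 e=1 h=0 clk=0 f=1 d=0 a=0
t2.Δ1 g=0 c=0 j=0 b=0 e=1 h=0 clk=1 f=1 d=0 a=0
t2.Δ2 g=1 c=0 j=0 b=0 e=1 h=0 clk=1 f=1 d=0 a=0
t2.Δ3 g=1 c=1 j=1 b=1 e=1 h=0 clk=1 f=1 d=1 a=0
t2.Δ4 g=1 c=1 j=0 b=1 e=0 h=0 clk=1 f=1 d=1 a=0
t2.Δ5 g=1 c=1 j=0 b=1 e=1 h=0 clk=1 f=0 d=1 a=0
t2.Δ6 g=1 c=1 j=0 b=1 e=1 h=0 clk=1 f=1 d=1 a=0
t3.Δ0 g=1 c=1 j=0 b=1 e=1 h=0 clk=1 f=1 d=1 a=0
t3.Δ1 g=1 c=1 j=0 b=1 e=1 h=0 clk=0 f=1 d=1 a=0
t4.Δ0 g=1 c=1 j=0 b=1 e=1 h=0 clk=0 f=1 d=1 a=0
t4.Δ1 g=1 c=1 j=0 b=1 e=1 h=0 clk=1 f=1 d=1 a=0
t4.Δ2 g=0 c=1 j=0 b=1 e=1 h=0 clk=1 f=1 d=1 a=0
t4.Δ3 g=0 c=0 j=1 b=0 e=1 h=0 clk=1 f=1 d=1 a=0
t4.Δ4 g=0 c=0 j=1 b=0 e=0 h=0 clk=1 f=1 d=0 a=0
t4.Δ5 g=0 c=0 j=0 b=0 e=0 h=0 clk=1 f=0 d=0 a=0
t4.Δ6 g=0 c=0 j=0 b=0 e=1 h=0 clk=1 f=0 d=0 a=0
t4.Δ7 g=0 c=0 j=0 b=0 e=1 h=0 clk=1 f=1 d=0 a=0
t5.Δ0 g=0 c=0 j=0 b=0 e=1 h=0 clk=1 f=1 d=0 a=0
t5.Δ1 g=0 c=0 j=0 b=0 e=1 h=0 clk=0 f=1 d=0 a=0
t6.Δ0 g=0 c=0 j=0 b=0 e=1 h=0 clk=0 f=1 d=0 a=0
t6.Δ1 g=0 c=0 j=0 b=0 e=1 h=0 clk=1 f=1 d=0 a=0
t6.Δ2 g=1 c=0 j=0 b=0 e=1 h=0 clk=1 f=1 d=0 a=0
t6.Δ3 g=1 c=1 j=1 b=1 e=1 h=0 clk=1 f=1 d=1 a=0
t6.Δ4 g=1 c=1 j=0 b=1 e=0 h=0 clk=1 f=1 d=1 a=0
t6.Δ5 g=1 c=1 j=0 b=1 e=1 h=0 clk=1 f=0 d=1 a=0
t6.Δ6 g=1 c=1 j=0 b=1 e=1 h=0 clk=1 f=1 d=1 a=0
t7.Δ0 g=1 c=1 j=0 b=1 e=1 h=0 clk=1 f=1 d=1 a=0
t7.Δ1 g=1 c=1 j=0 b=1 e=1 h=0 clk=0 f=1 d=1 a=0
t8.Δ0 g=1 c=1 j=0 b=1 e=1 h=0 clk=0 f=1 d=1 a=0
t8.Δ1 g=1 c=1 j=0 b=1 e=1 h=0 clk=1 f=1 d=1 a=0
t8.Δ2 g=0 c=1 j=0 b=1 e=1 h=0 clk=1 f=1 d=1 a=0
t8.Δ3 g=0 c=0 j=1 b=0 e=1 h=0 clk=1 f=1 d=1 a=0
t8.Δ4 g=0 c=0 j=1 b=0 e=0 h=0 clk=1 f=1 d=0 a=0
t8.Δ5 g=0 c=0 j=0 b=0 e=0 h=0 clk=1 f=0 d=0 a=0
t8.Δ6 g=0 c=0 j=0 b=0 e=1 h=0 clk=1 f=0 d=0 a=0
t8.Δ7 g=0 c=0 j=0 b=0 e=1 h=0 clk=1 f=1 d=0 a=0
t9.Δ0 g=0 c=0 j=0 b=0 e=1 h=0 clk=1 f=1 d=0 a=0
t9.Δ1 g=0 c=0 j=0 b=0 e=1 h=0 clk=0 f=1 d=0 a=0
t10.Δ0 g=0 c=0 j=0 b=0 e=1 h=0 clk=0 f=1 d=0 a=0
t10.Δ1 g=0 c=0 j=0 b=0 e=1 h=0 clk=1 f=1 d=0 a=0
t10.Δ2 g=1 c=0 j=0 b=0 e=1 h=0 clk=1 f=1 d=0 a=0
t10.Δ3 g=1 c=1 j=1 b=1 e=1 h=0 clk=1 f=1 d=1 a=0
t10.Δ4 g=1 c=1 j=0 b=1 e=0 h=0 clk=1 f=1 d=1 a=0
t10.Δ5 g=1 c=1 j=0 b=1 e=1 h=0 clk=1 f=0 d=1 a=0
t10.Δ6 g=1 c=1 j=0 b=1 e=1 h=0 clk=1 f=1 d=1 a=0
t11.Δ0 g=1 c=1 j=0 b=1 e=1 h=0 clk=1 f=1 d=1 a=0
t11.Δ1 g=1 c=1 j=0 b=1 e=1 h=0 clk=0 f=1 d=1 a=0
t12.Δ0 g=1 c=1 j=0 b=1 e=1 h=0 clk=0 f=1 d=1 a=0
t12.Δ1 g=1 c=1 j=0 b=1 e=1 h=0 clk=1 f=1 d=1 a=0
t12.Δ2 g=0 c=1 j=0 b=1 e=1 h=0 clk=1 f=1 d=1 a=0
t12.Δ3 g=0 c=0 j=1 b=0 e=1 h=0 clk=1 f=1 d=1 a=0
t12.Δ4 g=0 c=0 j=1 b=0 e=0 h=0 clk=1 f=1 d=0 a=0
t12.Δ5 g=0 c=0 j=0 b=0 e=0 h=0 clk=1 f=0 d=0 a=0
t12.Δ6 g=0 c=0 j=0 b=0 e=1 h=0 clk=1 f=0 d=0 a=0
t12.Δ7 g=0 c=0 j=0 b=0 e=1 h=0 clk=1 f=1 d=0 a=0

no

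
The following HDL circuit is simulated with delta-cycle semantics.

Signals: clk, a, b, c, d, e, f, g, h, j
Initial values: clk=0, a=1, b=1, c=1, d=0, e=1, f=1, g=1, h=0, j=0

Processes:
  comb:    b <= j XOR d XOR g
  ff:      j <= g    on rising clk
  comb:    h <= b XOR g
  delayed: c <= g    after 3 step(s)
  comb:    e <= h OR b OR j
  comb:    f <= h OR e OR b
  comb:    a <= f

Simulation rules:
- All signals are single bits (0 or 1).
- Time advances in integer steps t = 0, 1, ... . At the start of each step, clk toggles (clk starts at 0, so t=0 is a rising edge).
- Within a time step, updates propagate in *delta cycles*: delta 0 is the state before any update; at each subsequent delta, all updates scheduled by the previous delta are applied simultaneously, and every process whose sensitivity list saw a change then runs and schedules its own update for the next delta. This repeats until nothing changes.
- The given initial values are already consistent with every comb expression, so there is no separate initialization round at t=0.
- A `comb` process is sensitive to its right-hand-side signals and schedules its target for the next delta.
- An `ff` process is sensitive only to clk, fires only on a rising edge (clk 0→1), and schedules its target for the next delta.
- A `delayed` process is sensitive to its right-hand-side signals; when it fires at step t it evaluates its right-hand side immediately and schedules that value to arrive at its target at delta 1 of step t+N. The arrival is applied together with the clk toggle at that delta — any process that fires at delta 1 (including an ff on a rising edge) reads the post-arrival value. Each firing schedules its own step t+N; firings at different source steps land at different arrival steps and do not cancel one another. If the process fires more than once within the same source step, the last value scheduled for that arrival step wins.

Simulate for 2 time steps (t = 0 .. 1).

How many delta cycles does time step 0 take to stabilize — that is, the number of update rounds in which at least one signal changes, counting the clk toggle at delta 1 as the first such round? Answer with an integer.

4

t0.Δ0 j=0 f=1 a=1 clk=0 c=1 h=0 g=1 d=0 e=1 b=1
t0.Δ1 j=0 f=1 a=1 clk=1 c=1 h=0 g=1 d=0 e=1 b=1
t0.Δ2 j=1 f=1 a=1 clk=1 c=1 h=0 g=1 d=0 e=1 b=1
t0.Δ3 j=1 f=1 a=1 clk=1 c=1 h=0 g=1 d=0 e=1 b=0
t0.Δ4 j=1 f=1 a=1 clk=1 c=1 h=1 g=1 d=0 e=1 b=0
t1.Δ0 j=1 f=1 a=1 clk=1 c=1 h=1 g=1 d=0 e=1 b=0
t1.Δ1 j=1 f=1 a=1 clk=0 c=1 h=1 g=1 d=0 e=1 b=0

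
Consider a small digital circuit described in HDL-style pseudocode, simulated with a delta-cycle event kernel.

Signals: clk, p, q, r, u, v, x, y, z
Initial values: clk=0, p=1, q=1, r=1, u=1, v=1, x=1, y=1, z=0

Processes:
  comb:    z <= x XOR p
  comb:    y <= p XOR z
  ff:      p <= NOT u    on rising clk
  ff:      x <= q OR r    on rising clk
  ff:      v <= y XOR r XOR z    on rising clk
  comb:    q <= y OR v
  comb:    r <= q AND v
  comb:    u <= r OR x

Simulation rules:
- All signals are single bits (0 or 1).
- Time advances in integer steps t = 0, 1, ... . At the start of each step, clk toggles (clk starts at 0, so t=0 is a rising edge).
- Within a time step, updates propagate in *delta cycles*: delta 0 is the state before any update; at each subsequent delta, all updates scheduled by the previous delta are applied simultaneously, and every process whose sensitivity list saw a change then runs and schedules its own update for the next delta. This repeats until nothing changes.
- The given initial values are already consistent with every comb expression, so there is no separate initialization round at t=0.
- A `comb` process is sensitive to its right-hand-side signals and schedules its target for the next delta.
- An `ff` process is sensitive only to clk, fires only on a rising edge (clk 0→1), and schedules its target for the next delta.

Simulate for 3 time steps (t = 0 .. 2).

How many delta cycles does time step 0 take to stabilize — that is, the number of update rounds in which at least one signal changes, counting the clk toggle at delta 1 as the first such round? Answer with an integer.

t=0 Δ0: p=1 z=0 v=1 x=1 q=1 r=1 u=1 y=1 clk=0
  Δ1: clk:0→1
  Δ2: p:1→0, v:1→0
  Δ3: z:0→1, r:1→0, y:1→0
  Δ4: q:1→0, y:0→1
  Δ5: q:0→1
  (5Δ to stable)
t=1 Δ0: p=0 z=1 v=0 x=1 q=1 r=0 u=1 y=1 clk=1
  Δ1: clk:1→0
  (1Δ to stable)
t=2 Δ0: p=0 z=1 v=0 x=1 q=1 r=0 u=1 y=1 clk=0
  Δ1: clk:0→1
  (1Δ to stable)

5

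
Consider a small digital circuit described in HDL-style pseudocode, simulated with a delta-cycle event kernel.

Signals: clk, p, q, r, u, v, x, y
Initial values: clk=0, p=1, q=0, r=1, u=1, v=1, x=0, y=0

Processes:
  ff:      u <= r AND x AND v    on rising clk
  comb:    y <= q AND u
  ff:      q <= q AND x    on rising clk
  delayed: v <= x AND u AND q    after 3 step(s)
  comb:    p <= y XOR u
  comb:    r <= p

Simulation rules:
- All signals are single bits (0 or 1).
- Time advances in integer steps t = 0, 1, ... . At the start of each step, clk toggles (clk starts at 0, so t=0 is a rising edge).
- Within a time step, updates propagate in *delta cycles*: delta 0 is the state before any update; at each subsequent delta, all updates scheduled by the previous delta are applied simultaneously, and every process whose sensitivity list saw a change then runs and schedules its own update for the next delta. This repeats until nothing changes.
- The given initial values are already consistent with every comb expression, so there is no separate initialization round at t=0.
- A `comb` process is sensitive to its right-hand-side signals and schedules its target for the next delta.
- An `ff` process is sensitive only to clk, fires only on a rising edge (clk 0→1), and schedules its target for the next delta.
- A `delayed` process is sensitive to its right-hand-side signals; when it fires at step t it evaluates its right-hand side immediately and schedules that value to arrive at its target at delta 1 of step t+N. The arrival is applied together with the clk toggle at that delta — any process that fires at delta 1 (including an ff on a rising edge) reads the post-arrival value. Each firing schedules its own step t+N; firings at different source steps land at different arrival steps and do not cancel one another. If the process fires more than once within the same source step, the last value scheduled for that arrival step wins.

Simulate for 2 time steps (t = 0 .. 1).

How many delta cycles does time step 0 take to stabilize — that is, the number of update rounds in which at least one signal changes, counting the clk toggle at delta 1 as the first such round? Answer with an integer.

4

t=0 Δ0: x=0 q=0 clk=0 r=1 p=1 y=0 u=1 v=1
  Δ1: clk:0→1
  Δ2: u:1→0
  Δ3: p:1→0
  Δ4: r:1→0
  (4Δ to stable)
t=1 Δ0: x=0 q=0 clk=1 r=0 p=0 y=0 u=0 v=1
  Δ1: clk:1→0
  (1Δ to stable)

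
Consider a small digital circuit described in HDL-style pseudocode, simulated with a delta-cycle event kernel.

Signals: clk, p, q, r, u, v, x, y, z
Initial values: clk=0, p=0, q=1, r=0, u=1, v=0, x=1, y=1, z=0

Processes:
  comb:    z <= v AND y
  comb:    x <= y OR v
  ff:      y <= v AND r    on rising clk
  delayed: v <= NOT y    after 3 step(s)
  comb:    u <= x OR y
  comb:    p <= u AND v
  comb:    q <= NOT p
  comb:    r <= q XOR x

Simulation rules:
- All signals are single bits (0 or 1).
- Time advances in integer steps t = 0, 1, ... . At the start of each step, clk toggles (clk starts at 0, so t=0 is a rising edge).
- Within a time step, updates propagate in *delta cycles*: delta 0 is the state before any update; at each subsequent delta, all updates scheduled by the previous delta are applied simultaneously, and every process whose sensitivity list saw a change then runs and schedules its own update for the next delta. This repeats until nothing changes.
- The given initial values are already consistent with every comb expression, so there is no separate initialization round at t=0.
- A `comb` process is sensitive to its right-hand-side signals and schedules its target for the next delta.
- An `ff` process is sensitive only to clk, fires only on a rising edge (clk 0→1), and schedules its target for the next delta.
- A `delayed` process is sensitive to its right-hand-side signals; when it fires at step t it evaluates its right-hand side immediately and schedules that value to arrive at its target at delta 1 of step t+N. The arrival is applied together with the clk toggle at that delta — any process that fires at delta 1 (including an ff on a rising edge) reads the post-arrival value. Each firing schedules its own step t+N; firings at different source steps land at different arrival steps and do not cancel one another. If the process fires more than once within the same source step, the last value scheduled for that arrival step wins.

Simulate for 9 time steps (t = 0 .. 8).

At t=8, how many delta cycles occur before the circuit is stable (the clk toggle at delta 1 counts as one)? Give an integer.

4

t0.Δ0 z=0 q=1 clk=0 r=0 p=0 u=1 x=1 y=1 v=0
t0.Δ1 z=0 q=1 clk=1 r=0 p=0 u=1 x=1 y=1 v=0
t0.Δ2 z=0 q=1 clk=1 r=0 p=0 u=1 x=1 y=0 v=0
t0.Δ3 z=0 q=1 clk=1 r=0 p=0 u=1 x=0 y=0 v=0
t0.Δ4 z=0 q=1 clk=1 r=1 p=0 u=0 x=0 y=0 v=0
t1.Δ0 z=0 q=1 clk=1 r=1 p=0 u=0 x=0 y=0 v=0
t1.Δ1 z=0 q=1 clk=0 r=1 p=0 u=0 x=0 y=0 v=0
t2.Δ0 z=0 q=1 clk=0 r=1 p=0 u=0 x=0 y=0 v=0
t2.Δ1 z=0 q=1 clk=1 r=1 p=0 u=0 x=0 y=0 v=0
t3.Δ0 z=0 q=1 clk=1 r=1 p=0 u=0 x=0 y=0 v=0
t3.Δ1 z=0 q=1 clk=0 r=1 p=0 u=0 x=0 y=0 v=1
t3.Δ2 z=0 q=1 clk=0 r=1 p=0 u=0 x=1 y=0 v=1
t3.Δ3 z=0 q=1 clk=0 r=0 p=0 u=1 x=1 y=0 v=1
t3.Δ4 z=0 q=1 clk=0 r=0 p=1 u=1 x=1 y=0 v=1
t3.Δ5 z=0 q=0 clk=0 r=0 p=1 u=1 x=1 y=0 v=1
t3.Δ6 z=0 q=0 clk=0 r=1 p=1 u=1 x=1 y=0 v=1
t4.Δ0 z=0 q=0 clk=0 r=1 p=1 u=1 x=1 y=0 v=1
t4.Δ1 z=0 q=0 clk=1 r=1 p=1 u=1 x=1 y=0 v=1
t4.Δ2 z=0 q=0 clk=1 r=1 p=1 u=1 x=1 y=1 v=1
t4.Δ3 z=1 q=0 clk=1 r=1 p=1 u=1 x=1 y=1 v=1
t5.Δ0 z=1 q=0 clk=1 r=1 p=1 u=1 x=1 y=1 v=1
t5.Δ1 z=1 q=0 clk=0 r=1 p=1 u=1 x=1 y=1 v=1
t6.Δ0 z=1 q=0 clk=0 r=1 p=1 u=1 x=1 y=1 v=1
t6.Δ1 z=1 q=0 clk=1 r=1 p=1 u=1 x=1 y=1 v=1
t7.Δ0 z=1 q=0 clk=1 r=1 p=1 u=1 x=1 y=1 v=1
t7.Δ1 z=1 q=0 clk=0 r=1 p=1 u=1 x=1 y=1 v=0
t7.Δ2 z=0 q=0 clk=0 r=1 p=0 u=1 x=1 y=1 v=0
t7.Δ3 z=0 q=1 clk=0 r=1 p=0 u=1 x=1 y=1 v=0
t7.Δ4 z=0 q=1 clk=0 r=0 p=0 u=1 x=1 y=1 v=0
t8.Δ0 z=0 q=1 clk=0 r=0 p=0 u=1 x=1 y=1 v=0
t8.Δ1 z=0 q=1 clk=1 r=0 p=0 u=1 x=1 y=1 v=0
t8.Δ2 z=0 q=1 clk=1 r=0 p=0 u=1 x=1 y=0 v=0
t8.Δ3 z=0 q=1 clk=1 r=0 p=0 u=1 x=0 y=0 v=0
t8.Δ4 z=0 q=1 clk=1 r=1 p=0 u=0 x=0 y=0 v=0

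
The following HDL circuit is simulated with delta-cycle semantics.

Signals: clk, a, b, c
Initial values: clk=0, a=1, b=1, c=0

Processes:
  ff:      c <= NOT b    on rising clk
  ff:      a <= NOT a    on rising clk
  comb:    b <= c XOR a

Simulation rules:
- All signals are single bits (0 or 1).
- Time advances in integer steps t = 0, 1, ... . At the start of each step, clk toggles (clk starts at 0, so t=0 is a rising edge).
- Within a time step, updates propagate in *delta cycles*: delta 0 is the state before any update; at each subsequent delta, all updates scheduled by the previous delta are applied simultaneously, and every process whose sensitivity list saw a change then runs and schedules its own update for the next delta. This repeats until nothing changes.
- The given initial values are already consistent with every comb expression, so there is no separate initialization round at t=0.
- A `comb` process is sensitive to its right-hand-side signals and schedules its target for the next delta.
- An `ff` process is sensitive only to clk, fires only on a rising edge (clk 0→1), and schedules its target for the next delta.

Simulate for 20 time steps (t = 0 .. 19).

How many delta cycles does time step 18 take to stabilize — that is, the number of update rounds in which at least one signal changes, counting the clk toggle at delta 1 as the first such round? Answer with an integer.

2

[bits: a,b,clk,c]
t=0: Δ0=1100 Δ1=1110 Δ2=0110 Δ3=0010 | 3Δ
t=1: Δ0=0010 Δ1=0000 | 1Δ
t=2: Δ0=0000 Δ1=0010 Δ2=1011 | 2Δ
t=3: Δ0=1011 Δ1=1001 | 1Δ
t=4: Δ0=1001 Δ1=1011 Δ2=0011 Δ3=0111 | 3Δ
t=5: Δ0=0111 Δ1=0101 | 1Δ
t=6: Δ0=0101 Δ1=0111 Δ2=1110 | 2Δ
t=7: Δ0=1110 Δ1=1100 | 1Δ
t=8: Δ0=1100 Δ1=1110 Δ2=0110 Δ3=0010 | 3Δ
t=9: Δ0=0010 Δ1=0000 | 1Δ
t=10: Δ0=0000 Δ1=0010 Δ2=1011 | 2Δ
t=11: Δ0=1011 Δ1=1001 | 1Δ
t=12: Δ0=1001 Δ1=1011 Δ2=0011 Δ3=0111 | 3Δ
t=13: Δ0=0111 Δ1=0101 | 1Δ
t=14: Δ0=0101 Δ1=0111 Δ2=1110 | 2Δ
t=15: Δ0=1110 Δ1=1100 | 1Δ
t=16: Δ0=1100 Δ1=1110 Δ2=0110 Δ3=0010 | 3Δ
t=17: Δ0=0010 Δ1=0000 | 1Δ
t=18: Δ0=0000 Δ1=0010 Δ2=1011 | 2Δ
t=19: Δ0=1011 Δ1=1001 | 1Δ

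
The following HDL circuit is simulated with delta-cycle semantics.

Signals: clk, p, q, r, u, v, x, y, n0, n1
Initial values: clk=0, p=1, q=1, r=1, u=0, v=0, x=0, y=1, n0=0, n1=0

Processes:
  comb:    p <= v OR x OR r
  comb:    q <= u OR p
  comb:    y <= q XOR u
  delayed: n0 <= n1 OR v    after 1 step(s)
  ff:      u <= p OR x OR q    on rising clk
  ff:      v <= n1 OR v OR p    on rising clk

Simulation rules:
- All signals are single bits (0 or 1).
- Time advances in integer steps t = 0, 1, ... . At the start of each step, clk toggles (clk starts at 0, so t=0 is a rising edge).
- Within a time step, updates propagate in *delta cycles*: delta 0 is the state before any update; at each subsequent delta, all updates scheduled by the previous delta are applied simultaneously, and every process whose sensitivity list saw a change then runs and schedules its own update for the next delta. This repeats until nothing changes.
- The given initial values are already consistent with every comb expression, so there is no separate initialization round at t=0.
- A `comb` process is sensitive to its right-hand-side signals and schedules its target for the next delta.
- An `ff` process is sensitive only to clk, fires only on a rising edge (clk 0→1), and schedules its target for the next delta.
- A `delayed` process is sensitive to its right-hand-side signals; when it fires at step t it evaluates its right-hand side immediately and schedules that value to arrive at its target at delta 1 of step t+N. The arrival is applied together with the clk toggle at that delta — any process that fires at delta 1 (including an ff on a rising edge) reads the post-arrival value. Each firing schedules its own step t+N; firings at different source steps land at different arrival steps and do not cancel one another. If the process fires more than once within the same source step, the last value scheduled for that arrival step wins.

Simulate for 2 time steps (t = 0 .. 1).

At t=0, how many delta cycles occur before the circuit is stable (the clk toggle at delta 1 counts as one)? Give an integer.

t=0 Δ0: p=1 y=1 n1=0 r=1 clk=0 n0=0 x=0 u=0 q=1 v=0
  Δ1: clk:0→1
  Δ2: u:0→1, v:0→1
  Δ3: y:1→0
  (3Δ to stable)
t=1 Δ0: p=1 y=0 n1=0 r=1 clk=1 n0=0 x=0 u=1 q=1 v=1
  Δ1: clk:1→0, n0:0→1
  (1Δ to stable)

3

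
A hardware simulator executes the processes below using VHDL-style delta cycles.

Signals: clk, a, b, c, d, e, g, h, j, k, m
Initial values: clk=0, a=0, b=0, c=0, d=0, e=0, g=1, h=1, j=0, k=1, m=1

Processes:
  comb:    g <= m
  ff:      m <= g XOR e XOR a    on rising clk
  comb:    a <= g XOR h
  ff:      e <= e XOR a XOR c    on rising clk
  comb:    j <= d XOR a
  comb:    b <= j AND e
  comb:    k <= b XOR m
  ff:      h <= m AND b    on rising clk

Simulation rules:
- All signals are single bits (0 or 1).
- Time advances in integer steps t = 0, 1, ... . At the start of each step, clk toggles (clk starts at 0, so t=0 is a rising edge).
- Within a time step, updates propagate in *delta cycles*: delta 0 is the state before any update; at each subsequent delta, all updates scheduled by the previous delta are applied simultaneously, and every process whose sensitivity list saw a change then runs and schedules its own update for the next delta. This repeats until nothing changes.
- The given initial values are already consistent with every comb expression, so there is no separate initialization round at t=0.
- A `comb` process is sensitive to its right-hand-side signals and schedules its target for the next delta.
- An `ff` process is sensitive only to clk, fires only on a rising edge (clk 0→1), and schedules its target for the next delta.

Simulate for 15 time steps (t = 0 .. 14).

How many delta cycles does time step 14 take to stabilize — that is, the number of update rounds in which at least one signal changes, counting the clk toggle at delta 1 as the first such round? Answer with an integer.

4

t0.Δ0 k=1 d=0 g=1 c=0 h=1 b=0 e=0 m=1 clk=0 a=0 j=0
t0.Δ1 k=1 d=0 g=1 c=0 h=1 b=0 e=0 m=1 clk=1 a=0 j=0
t0.Δ2 k=1 d=0 g=1 c=0 h=0 b=0 e=0 m=1 clk=1 a=0 j=0
t0.Δ3 k=1 d=0 g=1 c=0 h=0 b=0 e=0 m=1 clk=1 a=1 j=0
t0.Δ4 k=1 d=0 g=1 c=0 h=0 b=0 e=0 m=1 clk=1 a=1 j=1
t1.Δ0 k=1 d=0 g=1 c=0 h=0 b=0 e=0 m=1 clk=1 a=1 j=1
t1.Δ1 k=1 d=0 g=1 c=0 h=0 b=0 e=0 m=1 clk=0 a=1 j=1
t2.Δ0 k=1 d=0 g=1 c=0 h=0 b=0 e=0 m=1 clk=0 a=1 j=1
t2.Δ1 k=1 d=0 g=1 c=0 h=0 b=0 e=0 m=1 clk=1 a=1 j=1
t2.Δ2 k=1 d=0 g=1 c=0 h=0 b=0 e=1 m=0 clk=1 a=1 j=1
t2.Δ3 k=0 d=0 g=0 c=0 h=0 b=1 e=1 m=0 clk=1 a=1 j=1
t2.Δ4 k=1 d=0 g=0 c=0 h=0 b=1 e=1 m=0 clk=1 a=0 j=1
t2.Δ5 k=1 d=0 g=0 c=0 h=0 b=1 e=1 m=0 clk=1 a=0 j=0
t2.Δ6 k=1 d=0 g=0 c=0 h=0 b=0 e=1 m=0 clk=1 a=0 j=0
t2.Δ7 k=0 d=0 g=0 c=0 h=0 b=0 e=1 m=0 clk=1 a=0 j=0
t3.Δ0 k=0 d=0 g=0 c=0 h=0 b=0 e=1 m=0 clk=1 a=0 j=0
t3.Δ1 k=0 d=0 g=0 c=0 h=0 b=0 e=1 m=0 clk=0 a=0 j=0
t4.Δ0 k=0 d=0 g=0 c=0 h=0 b=0 e=1 m=0 clk=0 a=0 j=0
t4.Δ1 k=0 d=0 g=0 c=0 h=0 b=0 e=1 m=0 clk=1 a=0 j=0
t4.Δ2 k=0 d=0 g=0 c=0 h=0 b=0 e=1 m=1 clk=1 a=0 j=0
t4.Δ3 k=1 d=0 g=1 c=0 h=0 b=0 e=1 m=1 clk=1 a=0 j=0
t4.Δ4 k=1 d=0 g=1 c=0 h=0 b=0 e=1 m=1 clk=1 a=1 j=0
t4.Δ5 k=1 d=0 g=1 c=0 h=0 b=0 e=1 m=1 clk=1 a=1 j=1
t4.Δ6 k=1 d=0 g=1 c=0 h=0 b=1 e=1 m=1 clk=1 a=1 j=1
t4.Δ7 k=0 d=0 g=1 c=0 h=0 b=1 e=1 m=1 clk=1 a=1 j=1
t5.Δ0 k=0 d=0 g=1 c=0 h=0 b=1 e=1 m=1 clk=1 a=1 j=1
t5.Δ1 k=0 d=0 g=1 c=0 h=0 b=1 e=1 m=1 clk=0 a=1 j=1
t6.Δ0 k=0 d=0 g=1 c=0 h=0 b=1 e=1 m=1 clk=0 a=1 j=1
t6.Δ1 k=0 d=0 g=1 c=0 h=0 b=1 e=1 m=1 clk=1 a=1 j=1
t6.Δ2 k=0 d=0 g=1 c=0 h=1 b=1 e=0 m=1 clk=1 a=1 j=1
t6.Δ3 k=0 d=0 g=1 c=0 h=1 b=0 e=0 m=1 clk=1 a=0 j=1
t6.Δ4 k=1 d=0 g=1 c=0 h=1 b=0 e=0 m=1 clk=1 a=0 j=0
t7.Δ0 k=1 d=0 g=1 c=0 h=1 b=0 e=0 m=1 clk=1 a=0 j=0
t7.Δ1 k=1 d=0 g=1 c=0 h=1 b=0 e=0 m=1 clk=0 a=0 j=0
t8.Δ0 k=1 d=0 g=1 c=0 h=1 b=0 e=0 m=1 clk=0 a=0 j=0
t8.Δ1 k=1 d=0 g=1 c=0 h=1 b=0 e=0 m=1 clk=1 a=0 j=0
t8.Δ2 k=1 d=0 g=1 c=0 h=0 b=0 e=0 m=1 clk=1 a=0 j=0
t8.Δ3 k=1 d=0 g=1 c=0 h=0 b=0 e=0 m=1 clk=1 a=1 j=0
t8.Δ4 k=1 d=0 g=1 c=0 h=0 b=0 e=0 m=1 clk=1 a=1 j=1
t9.Δ0 k=1 d=0 g=1 c=0 h=0 b=0 e=0 m=1 clk=1 a=1 j=1
t9.Δ1 k=1 d=0 g=1 c=0 h=0 b=0 e=0 m=1 clk=0 a=1 j=1
t10.Δ0 k=1 d=0 g=1 c=0 h=0 b=0 e=0 m=1 clk=0 a=1 j=1
t10.Δ1 k=1 d=0 g=1 c=0 h=0 b=0 e=0 m=1 clk=1 a=1 j=1
t10.Δ2 k=1 d=0 g=1 c=0 h=0 b=0 e=1 m=0 clk=1 a=1 j=1
t10.Δ3 k=0 d=0 g=0 c=0 h=0 b=1 e=1 m=0 clk=1 a=1 j=1
t10.Δ4 k=1 d=0 g=0 c=0 h=0 b=1 e=1 m=0 clk=1 a=0 j=1
t10.Δ5 k=1 d=0 g=0 c=0 h=0 b=1 e=1 m=0 clk=1 a=0 j=0
t10.Δ6 k=1 d=0 g=0 c=0 h=0 b=0 e=1 m=0 clk=1 a=0 j=0
t10.Δ7 k=0 d=0 g=0 c=0 h=0 b=0 e=1 m=0 clk=1 a=0 j=0
t11.Δ0 k=0 d=0 g=0 c=0 h=0 b=0 e=1 m=0 clk=1 a=0 j=0
t11.Δ1 k=0 d=0 g=0 c=0 h=0 b=0 e=1 m=0 clk=0 a=0 j=0
t12.Δ0 k=0 d=0 g=0 c=0 h=0 b=0 e=1 m=0 clk=0 a=0 j=0
t12.Δ1 k=0 d=0 g=0 c=0 h=0 b=0 e=1 m=0 clk=1 a=0 j=0
t12.Δ2 k=0 d=0 g=0 c=0 h=0 b=0 e=1 m=1 clk=1 a=0 j=0
t12.Δ3 k=1 d=0 g=1 c=0 h=0 b=0 e=1 m=1 clk=1 a=0 j=0
t12.Δ4 k=1 d=0 g=1 c=0 h=0 b=0 e=1 m=1 clk=1 a=1 j=0
t12.Δ5 k=1 d=0 g=1 c=0 h=0 b=0 e=1 m=1 clk=1 a=1 j=1
t12.Δ6 k=1 d=0 g=1 c=0 h=0 b=1 e=1 m=1 clk=1 a=1 j=1
t12.Δ7 k=0 d=0 g=1 c=0 h=0 b=1 e=1 m=1 clk=1 a=1 j=1
t13.Δ0 k=0 d=0 g=1 c=0 h=0 b=1 e=1 m=1 clk=1 a=1 j=1
t13.Δ1 k=0 d=0 g=1 c=0 h=0 b=1 e=1 m=1 clk=0 a=1 j=1
t14.Δ0 k=0 d=0 g=1 c=0 h=0 b=1 e=1 m=1 clk=0 a=1 j=1
t14.Δ1 k=0 d=0 g=1 c=0 h=0 b=1 e=1 m=1 clk=1 a=1 j=1
t14.Δ2 k=0 d=0 g=1 c=0 h=1 b=1 e=0 m=1 clk=1 a=1 j=1
t14.Δ3 k=0 d=0 g=1 c=0 h=1 b=0 e=0 m=1 clk=1 a=0 j=1
t14.Δ4 k=1 d=0 g=1 c=0 h=1 b=0 e=0 m=1 clk=1 a=0 j=0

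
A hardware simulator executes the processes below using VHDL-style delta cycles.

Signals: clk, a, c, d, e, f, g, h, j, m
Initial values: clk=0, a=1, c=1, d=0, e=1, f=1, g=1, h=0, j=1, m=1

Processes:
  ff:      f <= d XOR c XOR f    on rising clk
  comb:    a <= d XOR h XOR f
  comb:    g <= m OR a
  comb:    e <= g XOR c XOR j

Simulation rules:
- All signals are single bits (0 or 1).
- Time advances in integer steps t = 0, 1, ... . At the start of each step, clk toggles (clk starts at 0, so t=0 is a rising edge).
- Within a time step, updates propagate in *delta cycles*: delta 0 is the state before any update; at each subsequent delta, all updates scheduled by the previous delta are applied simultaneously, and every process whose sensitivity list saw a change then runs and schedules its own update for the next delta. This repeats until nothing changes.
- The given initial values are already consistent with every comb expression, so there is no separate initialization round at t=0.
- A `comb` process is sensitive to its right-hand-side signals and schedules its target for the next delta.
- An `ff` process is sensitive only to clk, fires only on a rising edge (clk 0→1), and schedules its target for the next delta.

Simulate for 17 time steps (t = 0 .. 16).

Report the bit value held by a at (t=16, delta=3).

[bits: g,clk,a,e,d,j,h,f,c,m]
t=0: Δ0=1011010111 Δ1=1111010111 Δ2=1111010011 Δ3=1101010011 | 3Δ
t=1: Δ0=1101010011 Δ1=1001010011 | 1Δ
t=2: Δ0=1001010011 Δ1=1101010011 Δ2=1101010111 Δ3=1111010111 | 3Δ
t=3: Δ0=1111010111 Δ1=1011010111 | 1Δ
t=4: Δ0=1011010111 Δ1=1111010111 Δ2=1111010011 Δ3=1101010011 | 3Δ
t=5: Δ0=1101010011 Δ1=1001010011 | 1Δ
t=6: Δ0=1001010011 Δ1=1101010011 Δ2=1101010111 Δ3=1111010111 | 3Δ
t=7: Δ0=1111010111 Δ1=1011010111 | 1Δ
t=8: Δ0=1011010111 Δ1=1111010111 Δ2=1111010011 Δ3=1101010011 | 3Δ
t=9: Δ0=1101010011 Δ1=1001010011 | 1Δ
t=10: Δ0=1001010011 Δ1=1101010011 Δ2=1101010111 Δ3=1111010111 | 3Δ
t=11: Δ0=1111010111 Δ1=1011010111 | 1Δ
t=12: Δ0=1011010111 Δ1=1111010111 Δ2=1111010011 Δ3=1101010011 | 3Δ
t=13: Δ0=1101010011 Δ1=1001010011 | 1Δ
t=14: Δ0=1001010011 Δ1=1101010011 Δ2=1101010111 Δ3=1111010111 | 3Δ
t=15: Δ0=1111010111 Δ1=1011010111 | 1Δ
t=16: Δ0=1011010111 Δ1=1111010111 Δ2=1111010011 Δ3=1101010011 | 3Δ

0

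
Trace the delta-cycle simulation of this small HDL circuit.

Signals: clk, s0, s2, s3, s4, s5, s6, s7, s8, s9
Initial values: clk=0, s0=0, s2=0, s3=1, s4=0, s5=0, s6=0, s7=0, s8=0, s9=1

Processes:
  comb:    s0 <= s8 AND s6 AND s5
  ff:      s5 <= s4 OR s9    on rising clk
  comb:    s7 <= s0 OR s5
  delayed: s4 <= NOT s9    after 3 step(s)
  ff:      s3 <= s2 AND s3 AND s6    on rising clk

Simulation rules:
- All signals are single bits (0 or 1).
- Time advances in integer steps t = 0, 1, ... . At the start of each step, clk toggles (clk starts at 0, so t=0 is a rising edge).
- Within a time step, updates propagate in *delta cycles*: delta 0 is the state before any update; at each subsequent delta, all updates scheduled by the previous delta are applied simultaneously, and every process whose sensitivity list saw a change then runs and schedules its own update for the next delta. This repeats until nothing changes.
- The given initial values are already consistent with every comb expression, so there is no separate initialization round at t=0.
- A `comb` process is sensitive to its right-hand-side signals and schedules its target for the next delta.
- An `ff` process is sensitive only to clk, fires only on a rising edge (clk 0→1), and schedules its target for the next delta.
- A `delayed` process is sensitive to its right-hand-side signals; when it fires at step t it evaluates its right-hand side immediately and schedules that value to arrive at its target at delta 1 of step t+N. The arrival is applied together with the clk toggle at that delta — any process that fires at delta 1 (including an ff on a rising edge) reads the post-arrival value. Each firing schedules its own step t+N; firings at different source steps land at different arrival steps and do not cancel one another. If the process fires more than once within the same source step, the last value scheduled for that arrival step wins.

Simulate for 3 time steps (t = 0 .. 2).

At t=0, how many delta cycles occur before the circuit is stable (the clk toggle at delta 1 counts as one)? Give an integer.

3

[bits: s2,s9,s0,s7,s8,clk,s6,s5,s4,s3]
t=0: Δ0=0100000001 Δ1=0100010001 Δ2=0100010100 Δ3=0101010100 | 3Δ
t=1: Δ0=0101010100 Δ1=0101000100 | 1Δ
t=2: Δ0=0101000100 Δ1=0101010100 | 1Δ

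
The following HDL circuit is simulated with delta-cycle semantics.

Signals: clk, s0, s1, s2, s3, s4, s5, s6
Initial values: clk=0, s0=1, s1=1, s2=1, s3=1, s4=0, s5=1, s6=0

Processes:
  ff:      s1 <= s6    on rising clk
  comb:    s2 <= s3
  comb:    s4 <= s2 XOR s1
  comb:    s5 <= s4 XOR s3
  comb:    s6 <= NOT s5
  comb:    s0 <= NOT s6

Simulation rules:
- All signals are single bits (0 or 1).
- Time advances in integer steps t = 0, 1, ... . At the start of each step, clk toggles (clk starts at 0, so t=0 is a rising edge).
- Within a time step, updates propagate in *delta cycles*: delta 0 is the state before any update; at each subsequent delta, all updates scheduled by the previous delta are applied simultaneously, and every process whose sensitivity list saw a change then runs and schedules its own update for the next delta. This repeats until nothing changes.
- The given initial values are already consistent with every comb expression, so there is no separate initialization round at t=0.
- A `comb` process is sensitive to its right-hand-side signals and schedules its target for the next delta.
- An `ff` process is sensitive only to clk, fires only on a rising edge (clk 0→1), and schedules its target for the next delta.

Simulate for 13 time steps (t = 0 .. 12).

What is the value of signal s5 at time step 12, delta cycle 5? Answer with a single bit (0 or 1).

[bits: s3,s1,s0,s5,s4,s2,s6,clk]
t=0: Δ0=11110100 Δ1=11110101 Δ2=10110101 Δ3=10111101 Δ4=10101101 Δ5=10101111 Δ6=10001111 | 6Δ
t=1: Δ0=10001111 Δ1=10001110 | 1Δ
t=2: Δ0=10001110 Δ1=10001111 Δ2=11001111 Δ3=11000111 Δ4=11010111 Δ5=11010101 Δ6=11110101 | 6Δ
t=3: Δ0=11110101 Δ1=11110100 | 1Δ
t=4: Δ0=11110100 Δ1=11110101 Δ2=10110101 Δ3=10111101 Δ4=10101101 Δ5=10101111 Δ6=10001111 | 6Δ
t=5: Δ0=10001111 Δ1=10001110 | 1Δ
t=6: Δ0=10001110 Δ1=10001111 Δ2=11001111 Δ3=11000111 Δ4=11010111 Δ5=11010101 Δ6=11110101 | 6Δ
t=7: Δ0=11110101 Δ1=11110100 | 1Δ
t=8: Δ0=11110100 Δ1=11110101 Δ2=10110101 Δ3=10111101 Δ4=10101101 Δ5=10101111 Δ6=10001111 | 6Δ
t=9: Δ0=10001111 Δ1=10001110 | 1Δ
t=10: Δ0=10001110 Δ1=10001111 Δ2=11001111 Δ3=11000111 Δ4=11010111 Δ5=11010101 Δ6=11110101 | 6Δ
t=11: Δ0=11110101 Δ1=11110100 | 1Δ
t=12: Δ0=11110100 Δ1=11110101 Δ2=10110101 Δ3=10111101 Δ4=10101101 Δ5=10101111 Δ6=10001111 | 6Δ

0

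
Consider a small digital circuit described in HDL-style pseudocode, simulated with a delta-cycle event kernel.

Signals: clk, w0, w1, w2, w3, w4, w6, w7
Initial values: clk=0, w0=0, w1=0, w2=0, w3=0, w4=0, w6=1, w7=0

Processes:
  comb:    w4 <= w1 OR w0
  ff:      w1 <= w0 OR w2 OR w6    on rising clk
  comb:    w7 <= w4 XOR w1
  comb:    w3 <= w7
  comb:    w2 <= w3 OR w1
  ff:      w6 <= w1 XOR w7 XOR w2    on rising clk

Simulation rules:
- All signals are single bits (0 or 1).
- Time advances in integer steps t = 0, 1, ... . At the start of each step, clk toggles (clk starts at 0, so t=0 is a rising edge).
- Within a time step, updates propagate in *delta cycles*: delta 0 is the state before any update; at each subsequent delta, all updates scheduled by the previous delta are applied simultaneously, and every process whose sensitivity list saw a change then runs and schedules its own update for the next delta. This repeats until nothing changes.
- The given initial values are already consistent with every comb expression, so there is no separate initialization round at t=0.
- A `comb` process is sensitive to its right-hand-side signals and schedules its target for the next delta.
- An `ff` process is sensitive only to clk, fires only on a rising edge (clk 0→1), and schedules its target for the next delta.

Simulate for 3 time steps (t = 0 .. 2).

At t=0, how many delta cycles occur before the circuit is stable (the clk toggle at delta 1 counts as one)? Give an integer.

t0.Δ0 w1=0 w7=0 w2=0 clk=0 w0=0 w4=0 w6=1 w3=0
t0.Δ1 w1=0 w7=0 w2=0 clk=1 w0=0 w4=0 w6=1 w3=0
t0.Δ2 w1=1 w7=0 w2=0 clk=1 w0=0 w4=0 w6=0 w3=0
t0.Δ3 w1=1 w7=1 w2=1 clk=1 w0=0 w4=1 w6=0 w3=0
t0.Δ4 w1=1 w7=0 w2=1 clk=1 w0=0 w4=1 w6=0 w3=1
t0.Δ5 w1=1 w7=0 w2=1 clk=1 w0=0 w4=1 w6=0 w3=0
t1.Δ0 w1=1 w7=0 w2=1 clk=1 w0=0 w4=1 w6=0 w3=0
t1.Δ1 w1=1 w7=0 w2=1 clk=0 w0=0 w4=1 w6=0 w3=0
t2.Δ0 w1=1 w7=0 w2=1 clk=0 w0=0 w4=1 w6=0 w3=0
t2.Δ1 w1=1 w7=0 w2=1 clk=1 w0=0 w4=1 w6=0 w3=0

5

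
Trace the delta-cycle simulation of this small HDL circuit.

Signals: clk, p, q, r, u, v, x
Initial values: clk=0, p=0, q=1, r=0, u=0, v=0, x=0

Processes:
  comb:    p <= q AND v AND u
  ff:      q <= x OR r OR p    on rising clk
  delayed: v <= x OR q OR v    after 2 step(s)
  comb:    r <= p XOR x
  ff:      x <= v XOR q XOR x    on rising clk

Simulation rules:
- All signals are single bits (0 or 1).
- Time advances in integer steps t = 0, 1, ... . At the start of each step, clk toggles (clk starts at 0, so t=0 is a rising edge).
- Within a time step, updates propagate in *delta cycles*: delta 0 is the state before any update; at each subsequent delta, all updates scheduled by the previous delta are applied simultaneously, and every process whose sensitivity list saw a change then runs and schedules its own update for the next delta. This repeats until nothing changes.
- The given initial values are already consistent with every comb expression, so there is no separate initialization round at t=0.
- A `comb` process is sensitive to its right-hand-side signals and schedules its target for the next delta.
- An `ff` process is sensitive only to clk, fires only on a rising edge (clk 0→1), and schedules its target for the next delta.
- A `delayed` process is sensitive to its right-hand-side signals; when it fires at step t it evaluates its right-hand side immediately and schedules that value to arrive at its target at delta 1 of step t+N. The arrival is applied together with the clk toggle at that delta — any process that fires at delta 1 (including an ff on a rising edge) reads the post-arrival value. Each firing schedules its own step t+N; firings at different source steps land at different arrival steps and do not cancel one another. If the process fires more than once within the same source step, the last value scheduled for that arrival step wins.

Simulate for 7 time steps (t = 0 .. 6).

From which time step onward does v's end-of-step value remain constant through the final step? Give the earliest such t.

[bits: u,r,x,p,v,q,clk]
t=0: Δ0=0000010 Δ1=0000011 Δ2=0010001 Δ3=0110001 | 3Δ
t=1: Δ0=0110001 Δ1=0110000 | 1Δ
t=2: Δ0=0110000 Δ1=0110101 Δ2=0100111 Δ3=0000111 | 3Δ
t=3: Δ0=0000111 Δ1=0000110 | 1Δ
t=4: Δ0=0000110 Δ1=0000111 Δ2=0000101 | 2Δ
t=5: Δ0=0000101 Δ1=0000100 | 1Δ
t=6: Δ0=0000100 Δ1=0000101 Δ2=0010101 Δ3=0110101 | 3Δ

2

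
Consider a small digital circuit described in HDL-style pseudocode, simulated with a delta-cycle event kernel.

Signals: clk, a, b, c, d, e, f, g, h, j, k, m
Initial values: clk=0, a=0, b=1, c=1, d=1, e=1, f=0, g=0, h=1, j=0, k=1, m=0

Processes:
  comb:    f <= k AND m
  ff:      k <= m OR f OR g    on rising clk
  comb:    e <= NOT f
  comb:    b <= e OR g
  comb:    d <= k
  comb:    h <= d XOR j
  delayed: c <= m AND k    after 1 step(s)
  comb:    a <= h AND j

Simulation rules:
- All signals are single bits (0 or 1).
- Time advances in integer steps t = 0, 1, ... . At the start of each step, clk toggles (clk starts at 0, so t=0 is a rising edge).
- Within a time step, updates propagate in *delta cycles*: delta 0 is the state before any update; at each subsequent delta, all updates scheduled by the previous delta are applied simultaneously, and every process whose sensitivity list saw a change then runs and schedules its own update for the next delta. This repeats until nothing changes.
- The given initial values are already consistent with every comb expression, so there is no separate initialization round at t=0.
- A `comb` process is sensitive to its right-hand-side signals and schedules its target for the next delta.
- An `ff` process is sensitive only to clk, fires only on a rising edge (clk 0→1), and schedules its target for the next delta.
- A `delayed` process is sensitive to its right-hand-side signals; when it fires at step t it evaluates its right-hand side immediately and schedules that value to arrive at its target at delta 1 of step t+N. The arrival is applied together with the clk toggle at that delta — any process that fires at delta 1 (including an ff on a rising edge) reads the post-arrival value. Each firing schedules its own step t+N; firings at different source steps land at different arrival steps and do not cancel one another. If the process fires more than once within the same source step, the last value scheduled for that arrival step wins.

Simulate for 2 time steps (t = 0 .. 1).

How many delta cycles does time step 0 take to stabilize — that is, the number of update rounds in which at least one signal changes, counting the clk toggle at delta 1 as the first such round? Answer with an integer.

4

[bits: d,f,j,clk,k,b,e,h,g,c,m,a]
t=0: Δ0=100011110100 Δ1=100111110100 Δ2=100101110100 Δ3=000101110100 Δ4=000101100100 | 4Δ
t=1: Δ0=000101100100 Δ1=000001100000 | 1Δ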